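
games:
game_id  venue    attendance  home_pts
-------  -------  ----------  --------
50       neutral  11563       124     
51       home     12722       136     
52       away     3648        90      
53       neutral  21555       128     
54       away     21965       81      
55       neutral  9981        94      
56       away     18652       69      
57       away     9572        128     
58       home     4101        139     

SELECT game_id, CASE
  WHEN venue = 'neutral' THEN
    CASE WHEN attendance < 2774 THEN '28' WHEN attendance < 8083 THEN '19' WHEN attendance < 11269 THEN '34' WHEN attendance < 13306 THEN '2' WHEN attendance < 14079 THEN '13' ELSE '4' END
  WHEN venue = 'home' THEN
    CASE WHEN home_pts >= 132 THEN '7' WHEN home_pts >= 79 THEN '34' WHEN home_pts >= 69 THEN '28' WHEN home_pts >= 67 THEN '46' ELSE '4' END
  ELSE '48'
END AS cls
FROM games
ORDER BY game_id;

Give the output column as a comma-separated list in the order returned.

2, 7, 48, 4, 48, 34, 48, 48, 7

game_id=50: venue='neutral' → inner[attendance < 13306] → 2
game_id=51: venue='home' → inner[home_pts >= 132] → 7
game_id=52: venue='away' → outer ELSE → 48
game_id=53: venue='neutral' → inner[ELSE] → 4
game_id=54: venue='away' → outer ELSE → 48
game_id=55: venue='neutral' → inner[attendance < 11269] → 34
game_id=56: venue='away' → outer ELSE → 48
game_id=57: venue='away' → outer ELSE → 48
game_id=58: venue='home' → inner[home_pts >= 132] → 7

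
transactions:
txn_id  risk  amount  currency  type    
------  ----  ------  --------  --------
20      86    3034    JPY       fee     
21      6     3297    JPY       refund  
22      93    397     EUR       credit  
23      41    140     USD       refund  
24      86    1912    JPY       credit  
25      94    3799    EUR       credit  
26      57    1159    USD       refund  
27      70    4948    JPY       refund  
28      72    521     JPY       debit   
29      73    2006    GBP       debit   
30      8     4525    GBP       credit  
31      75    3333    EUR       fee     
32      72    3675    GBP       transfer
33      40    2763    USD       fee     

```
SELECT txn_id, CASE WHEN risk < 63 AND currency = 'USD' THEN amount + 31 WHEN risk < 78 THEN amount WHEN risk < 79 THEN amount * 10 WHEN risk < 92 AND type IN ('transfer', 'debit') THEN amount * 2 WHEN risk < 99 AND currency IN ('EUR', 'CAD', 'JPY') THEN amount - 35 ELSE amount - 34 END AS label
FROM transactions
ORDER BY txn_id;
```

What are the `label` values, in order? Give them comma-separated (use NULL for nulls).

txn_id=20: risk < 99 AND currency IN ('EUR', 'CAD', 'JPY') → 2999
txn_id=21: risk < 78 → 3297
txn_id=22: risk < 99 AND currency IN ('EUR', 'CAD', 'JPY') → 362
txn_id=23: risk < 63 AND currency = 'USD' → 171
txn_id=24: risk < 99 AND currency IN ('EUR', 'CAD', 'JPY') → 1877
txn_id=25: risk < 99 AND currency IN ('EUR', 'CAD', 'JPY') → 3764
txn_id=26: risk < 63 AND currency = 'USD' → 1190
txn_id=27: risk < 78 → 4948
txn_id=28: risk < 78 → 521
txn_id=29: risk < 78 → 2006
txn_id=30: risk < 78 → 4525
txn_id=31: risk < 78 → 3333
txn_id=32: risk < 78 → 3675
txn_id=33: risk < 63 AND currency = 'USD' → 2794

2999, 3297, 362, 171, 1877, 3764, 1190, 4948, 521, 2006, 4525, 3333, 3675, 2794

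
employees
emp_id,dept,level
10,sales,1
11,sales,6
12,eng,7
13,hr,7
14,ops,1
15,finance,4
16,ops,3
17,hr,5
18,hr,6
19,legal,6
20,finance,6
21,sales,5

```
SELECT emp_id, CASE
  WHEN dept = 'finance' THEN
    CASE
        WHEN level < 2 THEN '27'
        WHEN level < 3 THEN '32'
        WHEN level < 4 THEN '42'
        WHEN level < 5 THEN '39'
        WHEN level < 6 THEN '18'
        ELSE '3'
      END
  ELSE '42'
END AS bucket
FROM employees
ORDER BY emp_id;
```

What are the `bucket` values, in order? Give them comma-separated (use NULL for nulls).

42, 42, 42, 42, 42, 39, 42, 42, 42, 42, 3, 42

emp_id=10: dept='sales' → outer ELSE → 42
emp_id=11: dept='sales' → outer ELSE → 42
emp_id=12: dept='eng' → outer ELSE → 42
emp_id=13: dept='hr' → outer ELSE → 42
emp_id=14: dept='ops' → outer ELSE → 42
emp_id=15: dept='finance' → inner[level < 5] → 39
emp_id=16: dept='ops' → outer ELSE → 42
emp_id=17: dept='hr' → outer ELSE → 42
emp_id=18: dept='hr' → outer ELSE → 42
emp_id=19: dept='legal' → outer ELSE → 42
emp_id=20: dept='finance' → inner[ELSE] → 3
emp_id=21: dept='sales' → outer ELSE → 42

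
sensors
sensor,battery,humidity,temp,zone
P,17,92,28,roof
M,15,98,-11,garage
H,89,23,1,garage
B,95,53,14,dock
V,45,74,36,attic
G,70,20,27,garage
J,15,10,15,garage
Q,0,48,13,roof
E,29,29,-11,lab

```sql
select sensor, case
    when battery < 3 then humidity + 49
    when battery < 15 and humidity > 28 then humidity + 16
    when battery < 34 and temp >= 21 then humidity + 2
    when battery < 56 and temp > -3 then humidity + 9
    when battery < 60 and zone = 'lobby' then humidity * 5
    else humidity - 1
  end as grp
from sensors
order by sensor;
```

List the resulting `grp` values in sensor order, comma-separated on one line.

sensor=B: ELSE → 52
sensor=E: ELSE → 28
sensor=G: ELSE → 19
sensor=H: ELSE → 22
sensor=J: battery < 56 and temp > -3 → 19
sensor=M: ELSE → 97
sensor=P: battery < 34 and temp >= 21 → 94
sensor=Q: battery < 3 → 97
sensor=V: battery < 56 and temp > -3 → 83

52, 28, 19, 22, 19, 97, 94, 97, 83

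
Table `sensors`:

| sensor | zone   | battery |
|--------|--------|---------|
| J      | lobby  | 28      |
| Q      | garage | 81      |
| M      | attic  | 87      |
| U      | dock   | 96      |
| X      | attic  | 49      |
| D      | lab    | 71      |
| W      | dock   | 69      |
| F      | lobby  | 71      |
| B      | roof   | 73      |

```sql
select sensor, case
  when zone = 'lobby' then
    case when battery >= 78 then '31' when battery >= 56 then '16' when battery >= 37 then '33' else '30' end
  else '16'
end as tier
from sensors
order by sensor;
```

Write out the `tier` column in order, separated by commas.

sensor=B: zone='roof' → outer ELSE → 16
sensor=D: zone='lab' → outer ELSE → 16
sensor=F: zone='lobby' → inner[battery >= 56] → 16
sensor=J: zone='lobby' → inner[ELSE] → 30
sensor=M: zone='attic' → outer ELSE → 16
sensor=Q: zone='garage' → outer ELSE → 16
sensor=U: zone='dock' → outer ELSE → 16
sensor=W: zone='dock' → outer ELSE → 16
sensor=X: zone='attic' → outer ELSE → 16

16, 16, 16, 30, 16, 16, 16, 16, 16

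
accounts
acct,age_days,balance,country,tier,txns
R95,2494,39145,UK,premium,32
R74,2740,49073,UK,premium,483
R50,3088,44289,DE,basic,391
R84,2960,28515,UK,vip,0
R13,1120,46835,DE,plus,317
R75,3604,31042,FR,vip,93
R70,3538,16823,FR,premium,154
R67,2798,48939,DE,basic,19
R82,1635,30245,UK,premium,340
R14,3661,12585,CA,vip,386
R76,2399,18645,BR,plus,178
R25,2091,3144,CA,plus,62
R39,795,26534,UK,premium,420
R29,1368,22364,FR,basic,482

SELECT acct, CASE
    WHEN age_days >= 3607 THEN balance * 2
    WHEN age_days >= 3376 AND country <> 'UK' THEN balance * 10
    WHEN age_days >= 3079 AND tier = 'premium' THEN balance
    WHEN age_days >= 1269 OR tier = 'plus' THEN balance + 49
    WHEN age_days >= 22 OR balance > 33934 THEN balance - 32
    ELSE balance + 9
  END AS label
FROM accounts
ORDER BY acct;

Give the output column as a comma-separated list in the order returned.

acct=R13: age_days >= 1269 OR tier = 'plus' → 46884
acct=R14: age_days >= 3607 → 25170
acct=R25: age_days >= 1269 OR tier = 'plus' → 3193
acct=R29: age_days >= 1269 OR tier = 'plus' → 22413
acct=R39: age_days >= 22 OR balance > 33934 → 26502
acct=R50: age_days >= 1269 OR tier = 'plus' → 44338
acct=R67: age_days >= 1269 OR tier = 'plus' → 48988
acct=R70: age_days >= 3376 AND country <> 'UK' → 168230
acct=R74: age_days >= 1269 OR tier = 'plus' → 49122
acct=R75: age_days >= 3376 AND country <> 'UK' → 310420
acct=R76: age_days >= 1269 OR tier = 'plus' → 18694
acct=R82: age_days >= 1269 OR tier = 'plus' → 30294
acct=R84: age_days >= 1269 OR tier = 'plus' → 28564
acct=R95: age_days >= 1269 OR tier = 'plus' → 39194

46884, 25170, 3193, 22413, 26502, 44338, 48988, 168230, 49122, 310420, 18694, 30294, 28564, 39194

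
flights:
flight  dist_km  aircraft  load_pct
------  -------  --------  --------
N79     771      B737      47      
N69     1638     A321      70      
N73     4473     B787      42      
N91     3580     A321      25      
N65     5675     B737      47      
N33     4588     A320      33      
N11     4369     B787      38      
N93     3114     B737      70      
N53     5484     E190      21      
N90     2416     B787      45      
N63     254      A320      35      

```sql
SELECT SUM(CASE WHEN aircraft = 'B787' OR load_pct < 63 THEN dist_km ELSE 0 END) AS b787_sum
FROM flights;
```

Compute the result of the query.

flight=N79: ✓ → 771
flight=N69: ✗
flight=N73: ✓ → 4473
flight=N91: ✓ → 3580
flight=N65: ✓ → 5675
flight=N33: ✓ → 4588
flight=N11: ✓ → 4369
flight=N93: ✗
flight=N53: ✓ → 5484
flight=N90: ✓ → 2416
flight=N63: ✓ → 254
b787_sum = 771 + 4473 + 3580 + 5675 + 4588 + 4369 + 5484 + 2416 + 254 = 31610

31610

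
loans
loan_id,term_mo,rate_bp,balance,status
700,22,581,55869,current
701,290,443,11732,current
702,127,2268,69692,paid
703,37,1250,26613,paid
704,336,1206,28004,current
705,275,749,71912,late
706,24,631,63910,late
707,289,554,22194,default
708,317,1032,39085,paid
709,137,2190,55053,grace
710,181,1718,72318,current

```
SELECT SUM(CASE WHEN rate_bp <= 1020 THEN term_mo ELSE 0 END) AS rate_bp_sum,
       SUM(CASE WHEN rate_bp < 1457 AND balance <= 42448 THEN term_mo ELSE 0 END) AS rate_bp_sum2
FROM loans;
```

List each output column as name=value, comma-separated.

rate_bp_sum=900, rate_bp_sum2=1269

[rate_bp_sum: rate_bp <= 1020]
loan_id=700: ✓ → 22
loan_id=701: ✓ → 290
loan_id=702: ✗
loan_id=703: ✗
loan_id=704: ✗
loan_id=705: ✓ → 275
loan_id=706: ✓ → 24
loan_id=707: ✓ → 289
loan_id=708: ✗
loan_id=709: ✗
loan_id=710: ✗
rate_bp_sum = 22 + 290 + 275 + 24 + 289 = 900
—
[rate_bp_sum2: rate_bp < 1457 AND balance <= 42448]
loan_id=700: ✗
loan_id=701: ✓ → 290
loan_id=702: ✗
loan_id=703: ✓ → 37
loan_id=704: ✓ → 336
loan_id=705: ✗
loan_id=706: ✗
loan_id=707: ✓ → 289
loan_id=708: ✓ → 317
loan_id=709: ✗
loan_id=710: ✗
rate_bp_sum2 = 290 + 37 + 336 + 289 + 317 = 1269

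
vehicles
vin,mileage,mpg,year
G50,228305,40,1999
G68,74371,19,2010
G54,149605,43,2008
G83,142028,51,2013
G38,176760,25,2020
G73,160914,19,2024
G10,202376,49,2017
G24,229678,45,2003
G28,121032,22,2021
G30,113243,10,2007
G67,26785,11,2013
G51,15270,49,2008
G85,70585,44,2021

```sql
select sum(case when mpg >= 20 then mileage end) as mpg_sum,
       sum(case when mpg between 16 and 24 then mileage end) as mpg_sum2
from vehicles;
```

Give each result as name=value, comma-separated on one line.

[mpg_sum: mpg >= 20]
vin=G50: ✓ → 228305
vin=G68: ✗
vin=G54: ✓ → 149605
vin=G83: ✓ → 142028
vin=G38: ✓ → 176760
vin=G73: ✗
vin=G10: ✓ → 202376
vin=G24: ✓ → 229678
vin=G28: ✓ → 121032
vin=G30: ✗
vin=G67: ✗
vin=G51: ✓ → 15270
vin=G85: ✓ → 70585
mpg_sum = 228305 + 149605 + 142028 + 176760 + 202376 + 229678 + 121032 + 15270 + 70585 = 1335639
—
[mpg_sum2: mpg between 16 and 24]
vin=G50: ✗
vin=G68: ✓ → 74371
vin=G54: ✗
vin=G83: ✗
vin=G38: ✗
vin=G73: ✓ → 160914
vin=G10: ✗
vin=G24: ✗
vin=G28: ✓ → 121032
vin=G30: ✗
vin=G67: ✗
vin=G51: ✗
vin=G85: ✗
mpg_sum2 = 74371 + 160914 + 121032 = 356317

mpg_sum=1335639, mpg_sum2=356317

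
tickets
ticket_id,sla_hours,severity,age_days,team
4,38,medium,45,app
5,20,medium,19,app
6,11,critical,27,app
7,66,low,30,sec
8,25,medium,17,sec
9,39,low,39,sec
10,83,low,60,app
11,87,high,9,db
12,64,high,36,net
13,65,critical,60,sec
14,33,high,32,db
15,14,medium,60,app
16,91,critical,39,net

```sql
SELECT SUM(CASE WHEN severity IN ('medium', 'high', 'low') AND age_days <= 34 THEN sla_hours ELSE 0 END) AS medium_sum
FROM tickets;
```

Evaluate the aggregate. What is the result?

ticket_id=4: ✗
ticket_id=5: ✓ → 20
ticket_id=6: ✗
ticket_id=7: ✓ → 66
ticket_id=8: ✓ → 25
ticket_id=9: ✗
ticket_id=10: ✗
ticket_id=11: ✓ → 87
ticket_id=12: ✗
ticket_id=13: ✗
ticket_id=14: ✓ → 33
ticket_id=15: ✗
ticket_id=16: ✗
medium_sum = 20 + 66 + 25 + 87 + 33 = 231

231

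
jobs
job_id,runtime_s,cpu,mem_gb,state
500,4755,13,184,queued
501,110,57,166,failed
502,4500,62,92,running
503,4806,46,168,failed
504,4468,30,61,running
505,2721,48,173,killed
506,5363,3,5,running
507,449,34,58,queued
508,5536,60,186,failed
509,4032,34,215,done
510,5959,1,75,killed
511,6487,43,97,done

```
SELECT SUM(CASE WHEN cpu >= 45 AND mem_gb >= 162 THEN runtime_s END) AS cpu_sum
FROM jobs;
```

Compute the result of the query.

job_id=500: ✗
job_id=501: ✓ → 110
job_id=502: ✗
job_id=503: ✓ → 4806
job_id=504: ✗
job_id=505: ✓ → 2721
job_id=506: ✗
job_id=507: ✗
job_id=508: ✓ → 5536
job_id=509: ✗
job_id=510: ✗
job_id=511: ✗
cpu_sum = 110 + 4806 + 2721 + 5536 = 13173

13173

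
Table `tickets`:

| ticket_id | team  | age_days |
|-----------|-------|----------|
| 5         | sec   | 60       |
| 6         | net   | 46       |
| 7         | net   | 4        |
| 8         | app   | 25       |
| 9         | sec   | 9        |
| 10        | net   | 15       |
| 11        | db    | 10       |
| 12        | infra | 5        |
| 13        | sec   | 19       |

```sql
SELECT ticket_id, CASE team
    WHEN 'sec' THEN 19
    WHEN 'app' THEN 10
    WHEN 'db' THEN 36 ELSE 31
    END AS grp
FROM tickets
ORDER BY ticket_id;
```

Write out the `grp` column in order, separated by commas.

ticket_id=5: team='sec' → 19
ticket_id=6: ELSE → 31
ticket_id=7: ELSE → 31
ticket_id=8: team='app' → 10
ticket_id=9: team='sec' → 19
ticket_id=10: ELSE → 31
ticket_id=11: team='db' → 36
ticket_id=12: ELSE → 31
ticket_id=13: team='sec' → 19

19, 31, 31, 10, 19, 31, 36, 31, 19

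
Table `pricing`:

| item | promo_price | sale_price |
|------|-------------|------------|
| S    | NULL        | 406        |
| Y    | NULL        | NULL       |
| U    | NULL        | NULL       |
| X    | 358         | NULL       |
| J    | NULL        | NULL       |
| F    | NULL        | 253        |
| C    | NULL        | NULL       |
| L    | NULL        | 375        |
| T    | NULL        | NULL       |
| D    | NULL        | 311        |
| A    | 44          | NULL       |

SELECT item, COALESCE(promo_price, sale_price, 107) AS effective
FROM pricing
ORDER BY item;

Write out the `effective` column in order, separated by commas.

44, 107, 311, 253, 107, 375, 406, 107, 107, 358, 107

item=A: promo_price=44 → 44
item=C: promo_price=NULL, sale_price=NULL, → literal 107 → 107
item=D: promo_price=NULL, sale_price=311 → 311
item=F: promo_price=NULL, sale_price=253 → 253
item=J: promo_price=NULL, sale_price=NULL, → literal 107 → 107
item=L: promo_price=NULL, sale_price=375 → 375
item=S: promo_price=NULL, sale_price=406 → 406
item=T: promo_price=NULL, sale_price=NULL, → literal 107 → 107
item=U: promo_price=NULL, sale_price=NULL, → literal 107 → 107
item=X: promo_price=358 → 358
item=Y: promo_price=NULL, sale_price=NULL, → literal 107 → 107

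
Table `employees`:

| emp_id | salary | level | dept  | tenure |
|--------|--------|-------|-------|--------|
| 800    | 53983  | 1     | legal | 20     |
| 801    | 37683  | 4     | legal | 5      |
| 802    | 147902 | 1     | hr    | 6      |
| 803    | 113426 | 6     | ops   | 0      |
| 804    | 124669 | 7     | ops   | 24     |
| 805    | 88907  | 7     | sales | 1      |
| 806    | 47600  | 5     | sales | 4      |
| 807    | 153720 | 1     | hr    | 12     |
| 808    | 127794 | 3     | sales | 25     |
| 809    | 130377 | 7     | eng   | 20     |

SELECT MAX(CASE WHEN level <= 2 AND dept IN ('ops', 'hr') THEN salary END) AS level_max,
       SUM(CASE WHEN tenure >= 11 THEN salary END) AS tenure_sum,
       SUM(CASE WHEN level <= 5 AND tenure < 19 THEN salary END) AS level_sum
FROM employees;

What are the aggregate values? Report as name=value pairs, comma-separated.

[level_max: level <= 2 AND dept IN ('ops', 'hr')]
emp_id=800: ✗
emp_id=801: ✗
emp_id=802: ✓ → 147902
emp_id=803: ✗
emp_id=804: ✗
emp_id=805: ✗
emp_id=806: ✗
emp_id=807: ✓ → 153720
emp_id=808: ✗
emp_id=809: ✗
level_max = MAX(147902, 153720) = 153720
—
[tenure_sum: tenure >= 11]
emp_id=800: ✓ → 53983
emp_id=801: ✗
emp_id=802: ✗
emp_id=803: ✗
emp_id=804: ✓ → 124669
emp_id=805: ✗
emp_id=806: ✗
emp_id=807: ✓ → 153720
emp_id=808: ✓ → 127794
emp_id=809: ✓ → 130377
tenure_sum = 53983 + 124669 + 153720 + 127794 + 130377 = 590543
—
[level_sum: level <= 5 AND tenure < 19]
emp_id=800: ✗
emp_id=801: ✓ → 37683
emp_id=802: ✓ → 147902
emp_id=803: ✗
emp_id=804: ✗
emp_id=805: ✗
emp_id=806: ✓ → 47600
emp_id=807: ✓ → 153720
emp_id=808: ✗
emp_id=809: ✗
level_sum = 37683 + 147902 + 47600 + 153720 = 386905

level_max=153720, tenure_sum=590543, level_sum=386905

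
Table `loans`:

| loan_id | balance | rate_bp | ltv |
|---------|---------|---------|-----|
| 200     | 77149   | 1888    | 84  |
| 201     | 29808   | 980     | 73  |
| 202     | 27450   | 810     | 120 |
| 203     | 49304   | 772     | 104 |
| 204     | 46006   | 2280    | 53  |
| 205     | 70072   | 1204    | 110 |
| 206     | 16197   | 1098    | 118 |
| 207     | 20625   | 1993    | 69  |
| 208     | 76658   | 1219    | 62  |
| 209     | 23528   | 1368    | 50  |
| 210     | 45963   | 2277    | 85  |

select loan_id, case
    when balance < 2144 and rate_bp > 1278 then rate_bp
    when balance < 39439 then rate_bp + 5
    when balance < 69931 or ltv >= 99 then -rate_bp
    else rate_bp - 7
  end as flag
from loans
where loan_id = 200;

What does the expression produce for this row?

1881

loan_id = 200: balance=77149, rate_bp=1888, ltv=84.
balance < 2144 and rate_bp > 1278 → false
balance < 39439 → false
balance < 69931 or ltv >= 99 → false
No prior WHEN matched → ELSE → 1881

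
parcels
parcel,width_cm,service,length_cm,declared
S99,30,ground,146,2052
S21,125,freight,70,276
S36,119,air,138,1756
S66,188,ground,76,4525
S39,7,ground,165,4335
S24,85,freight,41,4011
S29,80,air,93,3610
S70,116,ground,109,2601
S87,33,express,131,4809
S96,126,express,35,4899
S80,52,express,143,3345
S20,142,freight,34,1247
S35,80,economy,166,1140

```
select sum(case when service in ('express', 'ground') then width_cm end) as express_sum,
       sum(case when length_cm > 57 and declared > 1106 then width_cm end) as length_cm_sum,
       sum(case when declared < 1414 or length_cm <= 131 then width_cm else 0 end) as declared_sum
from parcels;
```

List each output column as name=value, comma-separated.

express_sum=552, length_cm_sum=705, declared_sum=975

[express_sum: service in ('express', 'ground')]
parcel=S99: ✓ → 30
parcel=S21: ✗
parcel=S36: ✗
parcel=S66: ✓ → 188
parcel=S39: ✓ → 7
parcel=S24: ✗
parcel=S29: ✗
parcel=S70: ✓ → 116
parcel=S87: ✓ → 33
parcel=S96: ✓ → 126
parcel=S80: ✓ → 52
parcel=S20: ✗
parcel=S35: ✗
express_sum = 30 + 188 + 7 + 116 + 33 + 126 + 52 = 552
—
[length_cm_sum: length_cm > 57 and declared > 1106]
parcel=S99: ✓ → 30
parcel=S21: ✗
parcel=S36: ✓ → 119
parcel=S66: ✓ → 188
parcel=S39: ✓ → 7
parcel=S24: ✗
parcel=S29: ✓ → 80
parcel=S70: ✓ → 116
parcel=S87: ✓ → 33
parcel=S96: ✗
parcel=S80: ✓ → 52
parcel=S20: ✗
parcel=S35: ✓ → 80
length_cm_sum = 30 + 119 + 188 + 7 + 80 + 116 + 33 + 52 + 80 = 705
—
[declared_sum: declared < 1414 or length_cm <= 131]
parcel=S99: ✗
parcel=S21: ✓ → 125
parcel=S36: ✗
parcel=S66: ✓ → 188
parcel=S39: ✗
parcel=S24: ✓ → 85
parcel=S29: ✓ → 80
parcel=S70: ✓ → 116
parcel=S87: ✓ → 33
parcel=S96: ✓ → 126
parcel=S80: ✗
parcel=S20: ✓ → 142
parcel=S35: ✓ → 80
declared_sum = 125 + 188 + 85 + 80 + 116 + 33 + 126 + 142 + 80 = 975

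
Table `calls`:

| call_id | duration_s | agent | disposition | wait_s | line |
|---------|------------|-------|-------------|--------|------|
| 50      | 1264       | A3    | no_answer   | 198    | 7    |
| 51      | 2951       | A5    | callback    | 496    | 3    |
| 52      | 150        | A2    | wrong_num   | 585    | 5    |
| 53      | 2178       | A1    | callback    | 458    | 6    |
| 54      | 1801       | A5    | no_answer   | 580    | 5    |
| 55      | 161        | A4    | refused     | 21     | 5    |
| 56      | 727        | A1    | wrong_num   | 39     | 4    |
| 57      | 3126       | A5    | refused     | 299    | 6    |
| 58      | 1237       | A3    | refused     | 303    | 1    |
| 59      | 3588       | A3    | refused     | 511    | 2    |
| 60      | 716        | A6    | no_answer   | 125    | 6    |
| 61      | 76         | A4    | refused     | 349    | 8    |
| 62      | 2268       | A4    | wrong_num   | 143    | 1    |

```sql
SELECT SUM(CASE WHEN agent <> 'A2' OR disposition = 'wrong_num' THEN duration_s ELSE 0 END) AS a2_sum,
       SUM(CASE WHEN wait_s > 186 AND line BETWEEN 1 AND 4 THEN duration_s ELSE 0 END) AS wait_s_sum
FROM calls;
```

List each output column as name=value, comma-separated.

[a2_sum: agent <> 'A2' OR disposition = 'wrong_num']
call_id=50: ✓ → 1264
call_id=51: ✓ → 2951
call_id=52: ✓ → 150
call_id=53: ✓ → 2178
call_id=54: ✓ → 1801
call_id=55: ✓ → 161
call_id=56: ✓ → 727
call_id=57: ✓ → 3126
call_id=58: ✓ → 1237
call_id=59: ✓ → 3588
call_id=60: ✓ → 716
call_id=61: ✓ → 76
call_id=62: ✓ → 2268
a2_sum = 1264 + 2951 + 150 + 2178 + 1801 + 161 + 727 + 3126 + 1237 + 3588 + 716 + 76 + 2268 = 20243
—
[wait_s_sum: wait_s > 186 AND line BETWEEN 1 AND 4]
call_id=50: ✗
call_id=51: ✓ → 2951
call_id=52: ✗
call_id=53: ✗
call_id=54: ✗
call_id=55: ✗
call_id=56: ✗
call_id=57: ✗
call_id=58: ✓ → 1237
call_id=59: ✓ → 3588
call_id=60: ✗
call_id=61: ✗
call_id=62: ✗
wait_s_sum = 2951 + 1237 + 3588 = 7776

a2_sum=20243, wait_s_sum=7776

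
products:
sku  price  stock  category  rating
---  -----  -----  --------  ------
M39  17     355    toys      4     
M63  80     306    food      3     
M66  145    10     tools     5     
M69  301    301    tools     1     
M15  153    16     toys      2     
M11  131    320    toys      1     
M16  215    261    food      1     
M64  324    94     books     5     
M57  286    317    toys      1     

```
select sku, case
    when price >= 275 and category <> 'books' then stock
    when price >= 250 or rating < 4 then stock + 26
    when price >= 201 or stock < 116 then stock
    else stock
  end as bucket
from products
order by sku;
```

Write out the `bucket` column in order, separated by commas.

sku=M11: price >= 250 or rating < 4 → 346
sku=M15: price >= 250 or rating < 4 → 42
sku=M16: price >= 250 or rating < 4 → 287
sku=M39: ELSE → 355
sku=M57: price >= 275 and category <> 'books' → 317
sku=M63: price >= 250 or rating < 4 → 332
sku=M64: price >= 250 or rating < 4 → 120
sku=M66: price >= 201 or stock < 116 → 10
sku=M69: price >= 275 and category <> 'books' → 301

346, 42, 287, 355, 317, 332, 120, 10, 301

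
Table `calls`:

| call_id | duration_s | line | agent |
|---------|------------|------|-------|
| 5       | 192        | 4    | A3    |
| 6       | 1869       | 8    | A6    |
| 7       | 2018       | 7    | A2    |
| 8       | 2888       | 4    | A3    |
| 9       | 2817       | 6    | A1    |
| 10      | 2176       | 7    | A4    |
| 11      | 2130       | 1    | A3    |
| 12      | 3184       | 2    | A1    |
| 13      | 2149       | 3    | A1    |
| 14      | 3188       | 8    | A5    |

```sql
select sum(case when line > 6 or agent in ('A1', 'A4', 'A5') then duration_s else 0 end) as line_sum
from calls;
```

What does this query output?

17401

call_id=5: ✗
call_id=6: ✓ → 1869
call_id=7: ✓ → 2018
call_id=8: ✗
call_id=9: ✓ → 2817
call_id=10: ✓ → 2176
call_id=11: ✗
call_id=12: ✓ → 3184
call_id=13: ✓ → 2149
call_id=14: ✓ → 3188
line_sum = 1869 + 2018 + 2817 + 2176 + 3184 + 2149 + 3188 = 17401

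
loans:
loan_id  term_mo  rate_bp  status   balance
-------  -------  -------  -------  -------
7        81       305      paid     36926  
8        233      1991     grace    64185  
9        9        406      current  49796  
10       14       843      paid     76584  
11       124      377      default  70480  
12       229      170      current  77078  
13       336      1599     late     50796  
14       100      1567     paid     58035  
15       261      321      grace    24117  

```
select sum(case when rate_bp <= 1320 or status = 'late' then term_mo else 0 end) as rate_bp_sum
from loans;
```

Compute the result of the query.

1054

loan_id=7: ✓ → 81
loan_id=8: ✗
loan_id=9: ✓ → 9
loan_id=10: ✓ → 14
loan_id=11: ✓ → 124
loan_id=12: ✓ → 229
loan_id=13: ✓ → 336
loan_id=14: ✗
loan_id=15: ✓ → 261
rate_bp_sum = 81 + 9 + 14 + 124 + 229 + 336 + 261 = 1054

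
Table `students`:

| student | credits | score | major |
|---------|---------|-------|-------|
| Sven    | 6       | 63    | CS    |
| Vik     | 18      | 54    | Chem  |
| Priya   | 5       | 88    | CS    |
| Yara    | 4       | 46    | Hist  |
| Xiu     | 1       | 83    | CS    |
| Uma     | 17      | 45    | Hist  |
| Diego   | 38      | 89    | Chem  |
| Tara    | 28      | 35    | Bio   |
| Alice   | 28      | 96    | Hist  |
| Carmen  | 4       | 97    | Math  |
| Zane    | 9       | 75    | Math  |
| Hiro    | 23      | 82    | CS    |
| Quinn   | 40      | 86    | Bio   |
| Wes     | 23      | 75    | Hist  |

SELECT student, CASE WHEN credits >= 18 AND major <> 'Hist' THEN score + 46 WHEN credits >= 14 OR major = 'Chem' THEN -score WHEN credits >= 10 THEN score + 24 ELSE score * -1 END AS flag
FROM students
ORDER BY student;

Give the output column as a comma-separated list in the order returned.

-96, -97, 135, 128, -88, 132, -63, 81, -45, 100, -75, -83, -46, -75

student=Alice: credits >= 14 OR major = 'Chem' → -96
student=Carmen: ELSE → -97
student=Diego: credits >= 18 AND major <> 'Hist' → 135
student=Hiro: credits >= 18 AND major <> 'Hist' → 128
student=Priya: ELSE → -88
student=Quinn: credits >= 18 AND major <> 'Hist' → 132
student=Sven: ELSE → -63
student=Tara: credits >= 18 AND major <> 'Hist' → 81
student=Uma: credits >= 14 OR major = 'Chem' → -45
student=Vik: credits >= 18 AND major <> 'Hist' → 100
student=Wes: credits >= 14 OR major = 'Chem' → -75
student=Xiu: ELSE → -83
student=Yara: ELSE → -46
student=Zane: ELSE → -75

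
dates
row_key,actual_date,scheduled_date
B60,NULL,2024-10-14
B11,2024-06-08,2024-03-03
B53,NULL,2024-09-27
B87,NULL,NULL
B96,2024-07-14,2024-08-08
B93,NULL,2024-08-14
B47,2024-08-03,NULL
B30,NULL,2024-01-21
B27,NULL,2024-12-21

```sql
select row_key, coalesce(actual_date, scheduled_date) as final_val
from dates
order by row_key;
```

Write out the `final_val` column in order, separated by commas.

2024-06-08, 2024-12-21, 2024-01-21, 2024-08-03, 2024-09-27, 2024-10-14, NULL, 2024-08-14, 2024-07-14

row_key=B11: actual_date=2024-06-08 → 2024-06-08
row_key=B27: actual_date=NULL, scheduled_date=2024-12-21 → 2024-12-21
row_key=B30: actual_date=NULL, scheduled_date=2024-01-21 → 2024-01-21
row_key=B47: actual_date=2024-08-03 → 2024-08-03
row_key=B53: actual_date=NULL, scheduled_date=2024-09-27 → 2024-09-27
row_key=B60: actual_date=NULL, scheduled_date=2024-10-14 → 2024-10-14
row_key=B87: actual_date=NULL, scheduled_date=NULL (all NULL) → NULL
row_key=B93: actual_date=NULL, scheduled_date=2024-08-14 → 2024-08-14
row_key=B96: actual_date=2024-07-14 → 2024-07-14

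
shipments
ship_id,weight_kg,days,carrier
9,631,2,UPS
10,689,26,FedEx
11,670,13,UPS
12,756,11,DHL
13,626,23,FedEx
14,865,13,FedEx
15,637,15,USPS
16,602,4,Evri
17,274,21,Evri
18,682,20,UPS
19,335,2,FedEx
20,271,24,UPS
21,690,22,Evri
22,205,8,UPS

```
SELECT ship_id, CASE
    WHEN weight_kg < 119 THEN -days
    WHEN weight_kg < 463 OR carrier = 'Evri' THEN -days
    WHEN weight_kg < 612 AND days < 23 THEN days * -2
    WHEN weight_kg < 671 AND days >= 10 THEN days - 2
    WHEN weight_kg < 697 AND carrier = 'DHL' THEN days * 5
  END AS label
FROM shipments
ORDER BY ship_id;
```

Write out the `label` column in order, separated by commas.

ship_id=9: (no match → NULL) → NULL
ship_id=10: (no match → NULL) → NULL
ship_id=11: weight_kg < 671 AND days >= 10 → 11
ship_id=12: (no match → NULL) → NULL
ship_id=13: weight_kg < 671 AND days >= 10 → 21
ship_id=14: (no match → NULL) → NULL
ship_id=15: weight_kg < 671 AND days >= 10 → 13
ship_id=16: weight_kg < 463 OR carrier = 'Evri' → -4
ship_id=17: weight_kg < 463 OR carrier = 'Evri' → -21
ship_id=18: (no match → NULL) → NULL
ship_id=19: weight_kg < 463 OR carrier = 'Evri' → -2
ship_id=20: weight_kg < 463 OR carrier = 'Evri' → -24
ship_id=21: weight_kg < 463 OR carrier = 'Evri' → -22
ship_id=22: weight_kg < 463 OR carrier = 'Evri' → -8

NULL, NULL, 11, NULL, 21, NULL, 13, -4, -21, NULL, -2, -24, -22, -8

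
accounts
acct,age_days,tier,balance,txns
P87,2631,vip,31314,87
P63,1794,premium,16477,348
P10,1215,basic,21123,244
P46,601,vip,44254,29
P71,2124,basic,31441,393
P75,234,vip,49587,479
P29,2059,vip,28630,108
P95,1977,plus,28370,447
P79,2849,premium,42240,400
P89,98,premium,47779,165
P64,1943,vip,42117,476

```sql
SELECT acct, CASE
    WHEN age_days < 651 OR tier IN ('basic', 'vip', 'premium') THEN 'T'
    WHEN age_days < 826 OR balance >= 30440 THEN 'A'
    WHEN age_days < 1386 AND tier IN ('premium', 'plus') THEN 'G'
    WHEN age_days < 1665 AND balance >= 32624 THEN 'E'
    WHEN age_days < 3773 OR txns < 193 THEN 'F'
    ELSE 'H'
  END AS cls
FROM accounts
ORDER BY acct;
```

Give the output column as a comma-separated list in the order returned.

acct=P10: age_days < 651 OR tier IN ('basic', 'vip', 'premium') → T
acct=P29: age_days < 651 OR tier IN ('basic', 'vip', 'premium') → T
acct=P46: age_days < 651 OR tier IN ('basic', 'vip', 'premium') → T
acct=P63: age_days < 651 OR tier IN ('basic', 'vip', 'premium') → T
acct=P64: age_days < 651 OR tier IN ('basic', 'vip', 'premium') → T
acct=P71: age_days < 651 OR tier IN ('basic', 'vip', 'premium') → T
acct=P75: age_days < 651 OR tier IN ('basic', 'vip', 'premium') → T
acct=P79: age_days < 651 OR tier IN ('basic', 'vip', 'premium') → T
acct=P87: age_days < 651 OR tier IN ('basic', 'vip', 'premium') → T
acct=P89: age_days < 651 OR tier IN ('basic', 'vip', 'premium') → T
acct=P95: age_days < 3773 OR txns < 193 → F

T, T, T, T, T, T, T, T, T, T, F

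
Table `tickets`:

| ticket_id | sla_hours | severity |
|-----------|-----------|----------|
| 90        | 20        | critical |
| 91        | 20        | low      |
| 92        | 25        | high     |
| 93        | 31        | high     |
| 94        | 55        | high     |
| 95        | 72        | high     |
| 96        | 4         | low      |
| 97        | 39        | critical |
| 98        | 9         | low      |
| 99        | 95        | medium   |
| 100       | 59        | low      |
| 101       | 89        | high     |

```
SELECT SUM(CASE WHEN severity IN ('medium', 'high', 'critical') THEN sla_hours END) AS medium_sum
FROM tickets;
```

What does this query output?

426

ticket_id=90: ✓ → 20
ticket_id=91: ✗
ticket_id=92: ✓ → 25
ticket_id=93: ✓ → 31
ticket_id=94: ✓ → 55
ticket_id=95: ✓ → 72
ticket_id=96: ✗
ticket_id=97: ✓ → 39
ticket_id=98: ✗
ticket_id=99: ✓ → 95
ticket_id=100: ✗
ticket_id=101: ✓ → 89
medium_sum = 20 + 25 + 31 + 55 + 72 + 39 + 95 + 89 = 426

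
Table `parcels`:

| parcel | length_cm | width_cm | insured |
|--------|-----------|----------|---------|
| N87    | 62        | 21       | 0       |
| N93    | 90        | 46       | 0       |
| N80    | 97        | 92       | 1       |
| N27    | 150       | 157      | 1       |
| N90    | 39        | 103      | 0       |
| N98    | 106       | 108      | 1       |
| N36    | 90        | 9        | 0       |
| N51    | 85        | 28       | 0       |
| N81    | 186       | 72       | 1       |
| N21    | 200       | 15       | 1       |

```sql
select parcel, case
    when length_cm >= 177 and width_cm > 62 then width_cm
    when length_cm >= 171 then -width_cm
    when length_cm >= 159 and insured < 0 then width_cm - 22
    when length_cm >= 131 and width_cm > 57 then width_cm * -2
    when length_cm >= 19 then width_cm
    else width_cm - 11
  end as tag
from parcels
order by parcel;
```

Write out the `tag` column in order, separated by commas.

parcel=N21: length_cm >= 171 → -15
parcel=N27: length_cm >= 131 and width_cm > 57 → -314
parcel=N36: length_cm >= 19 → 9
parcel=N51: length_cm >= 19 → 28
parcel=N80: length_cm >= 19 → 92
parcel=N81: length_cm >= 177 and width_cm > 62 → 72
parcel=N87: length_cm >= 19 → 21
parcel=N90: length_cm >= 19 → 103
parcel=N93: length_cm >= 19 → 46
parcel=N98: length_cm >= 19 → 108

-15, -314, 9, 28, 92, 72, 21, 103, 46, 108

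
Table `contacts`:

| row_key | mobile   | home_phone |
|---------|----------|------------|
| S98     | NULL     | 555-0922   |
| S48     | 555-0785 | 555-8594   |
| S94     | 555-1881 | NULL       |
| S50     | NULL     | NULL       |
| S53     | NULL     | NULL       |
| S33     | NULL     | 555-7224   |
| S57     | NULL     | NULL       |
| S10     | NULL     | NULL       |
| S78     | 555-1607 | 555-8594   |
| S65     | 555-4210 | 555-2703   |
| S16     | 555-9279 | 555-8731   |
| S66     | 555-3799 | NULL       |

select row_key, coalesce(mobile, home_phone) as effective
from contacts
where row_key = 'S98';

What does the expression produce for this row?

555-0922

row_key = S98: mobile=NULL, home_phone=555-0922.
mobile=NULL, home_phone=555-0922 → 555-0922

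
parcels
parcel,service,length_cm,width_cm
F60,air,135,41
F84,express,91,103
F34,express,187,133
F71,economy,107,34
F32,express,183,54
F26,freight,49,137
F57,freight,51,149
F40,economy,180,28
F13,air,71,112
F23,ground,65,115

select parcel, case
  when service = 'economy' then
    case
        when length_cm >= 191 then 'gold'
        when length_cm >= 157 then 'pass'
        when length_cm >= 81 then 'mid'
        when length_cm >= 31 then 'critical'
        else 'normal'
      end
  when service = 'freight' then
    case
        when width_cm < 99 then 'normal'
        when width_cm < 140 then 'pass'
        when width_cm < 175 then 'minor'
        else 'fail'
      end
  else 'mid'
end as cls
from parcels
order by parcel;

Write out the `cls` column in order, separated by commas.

mid, mid, pass, mid, mid, pass, minor, mid, mid, mid

parcel=F13: service='air' → outer ELSE → mid
parcel=F23: service='ground' → outer ELSE → mid
parcel=F26: service='freight' → inner[width_cm < 140] → pass
parcel=F32: service='express' → outer ELSE → mid
parcel=F34: service='express' → outer ELSE → mid
parcel=F40: service='economy' → inner[length_cm >= 157] → pass
parcel=F57: service='freight' → inner[width_cm < 175] → minor
parcel=F60: service='air' → outer ELSE → mid
parcel=F71: service='economy' → inner[length_cm >= 81] → mid
parcel=F84: service='express' → outer ELSE → mid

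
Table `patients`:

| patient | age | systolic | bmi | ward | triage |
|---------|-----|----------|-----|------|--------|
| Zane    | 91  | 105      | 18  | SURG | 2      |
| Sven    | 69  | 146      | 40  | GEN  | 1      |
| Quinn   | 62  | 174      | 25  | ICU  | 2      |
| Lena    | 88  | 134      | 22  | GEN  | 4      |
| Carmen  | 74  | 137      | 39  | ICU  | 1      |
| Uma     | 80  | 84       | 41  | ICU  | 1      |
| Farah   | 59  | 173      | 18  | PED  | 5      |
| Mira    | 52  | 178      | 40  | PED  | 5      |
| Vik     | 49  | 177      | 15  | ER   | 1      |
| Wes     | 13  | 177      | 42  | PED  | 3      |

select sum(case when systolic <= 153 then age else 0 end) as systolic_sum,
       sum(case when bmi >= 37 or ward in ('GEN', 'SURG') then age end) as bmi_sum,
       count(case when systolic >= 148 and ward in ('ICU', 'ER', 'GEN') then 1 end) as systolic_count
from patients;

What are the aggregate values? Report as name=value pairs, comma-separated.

[systolic_sum: systolic <= 153]
patient=Zane: ✓ → 91
patient=Sven: ✓ → 69
patient=Quinn: ✗
patient=Lena: ✓ → 88
patient=Carmen: ✓ → 74
patient=Uma: ✓ → 80
patient=Farah: ✗
patient=Mira: ✗
patient=Vik: ✗
patient=Wes: ✗
systolic_sum = 91 + 69 + 88 + 74 + 80 = 402
—
[bmi_sum: bmi >= 37 or ward in ('GEN', 'SURG')]
patient=Zane: ✓ → 91
patient=Sven: ✓ → 69
patient=Quinn: ✗
patient=Lena: ✓ → 88
patient=Carmen: ✓ → 74
patient=Uma: ✓ → 80
patient=Farah: ✗
patient=Mira: ✓ → 52
patient=Vik: ✗
patient=Wes: ✓ → 13
bmi_sum = 91 + 69 + 88 + 74 + 80 + 52 + 13 = 467
—
[systolic_count: systolic >= 148 and ward in ('ICU', 'ER', 'GEN')]
patient=Zane: ✗
patient=Sven: ✗
patient=Quinn: ✓ → 1
patient=Lena: ✗
patient=Carmen: ✗
patient=Uma: ✗
patient=Farah: ✗
patient=Mira: ✗
patient=Vik: ✓ → 1
patient=Wes: ✗
systolic_count = COUNT(1, 1) = 2

systolic_sum=402, bmi_sum=467, systolic_count=2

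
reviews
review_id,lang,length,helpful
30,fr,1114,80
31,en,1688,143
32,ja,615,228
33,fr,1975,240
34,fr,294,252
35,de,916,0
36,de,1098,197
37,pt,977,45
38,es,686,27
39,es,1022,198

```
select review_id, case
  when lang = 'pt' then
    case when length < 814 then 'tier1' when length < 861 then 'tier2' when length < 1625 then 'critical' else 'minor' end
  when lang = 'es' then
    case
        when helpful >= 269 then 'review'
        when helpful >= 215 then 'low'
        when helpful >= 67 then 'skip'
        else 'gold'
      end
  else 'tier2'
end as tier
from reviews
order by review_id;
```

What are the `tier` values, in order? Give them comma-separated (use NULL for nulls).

tier2, tier2, tier2, tier2, tier2, tier2, tier2, critical, gold, skip

review_id=30: lang='fr' → outer ELSE → tier2
review_id=31: lang='en' → outer ELSE → tier2
review_id=32: lang='ja' → outer ELSE → tier2
review_id=33: lang='fr' → outer ELSE → tier2
review_id=34: lang='fr' → outer ELSE → tier2
review_id=35: lang='de' → outer ELSE → tier2
review_id=36: lang='de' → outer ELSE → tier2
review_id=37: lang='pt' → inner[length < 1625] → critical
review_id=38: lang='es' → inner[ELSE] → gold
review_id=39: lang='es' → inner[helpful >= 67] → skip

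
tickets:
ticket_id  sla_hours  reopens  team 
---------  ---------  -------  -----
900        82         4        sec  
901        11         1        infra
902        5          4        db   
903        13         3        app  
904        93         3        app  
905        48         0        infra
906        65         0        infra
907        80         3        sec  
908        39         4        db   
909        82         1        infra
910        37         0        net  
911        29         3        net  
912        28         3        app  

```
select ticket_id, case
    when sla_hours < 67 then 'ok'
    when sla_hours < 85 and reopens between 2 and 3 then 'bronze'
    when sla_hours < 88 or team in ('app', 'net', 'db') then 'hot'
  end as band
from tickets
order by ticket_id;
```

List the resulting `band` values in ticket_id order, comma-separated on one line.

ticket_id=900: sla_hours < 88 or team in ('app', 'net', 'db') → hot
ticket_id=901: sla_hours < 67 → ok
ticket_id=902: sla_hours < 67 → ok
ticket_id=903: sla_hours < 67 → ok
ticket_id=904: sla_hours < 88 or team in ('app', 'net', 'db') → hot
ticket_id=905: sla_hours < 67 → ok
ticket_id=906: sla_hours < 67 → ok
ticket_id=907: sla_hours < 85 and reopens between 2 and 3 → bronze
ticket_id=908: sla_hours < 67 → ok
ticket_id=909: sla_hours < 88 or team in ('app', 'net', 'db') → hot
ticket_id=910: sla_hours < 67 → ok
ticket_id=911: sla_hours < 67 → ok
ticket_id=912: sla_hours < 67 → ok

hot, ok, ok, ok, hot, ok, ok, bronze, ok, hot, ok, ok, ok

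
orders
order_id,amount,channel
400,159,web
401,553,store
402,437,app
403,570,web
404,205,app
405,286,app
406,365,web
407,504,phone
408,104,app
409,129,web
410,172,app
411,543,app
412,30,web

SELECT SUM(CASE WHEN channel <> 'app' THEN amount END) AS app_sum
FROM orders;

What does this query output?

2310

order_id=400: ✓ → 159
order_id=401: ✓ → 553
order_id=402: ✗
order_id=403: ✓ → 570
order_id=404: ✗
order_id=405: ✗
order_id=406: ✓ → 365
order_id=407: ✓ → 504
order_id=408: ✗
order_id=409: ✓ → 129
order_id=410: ✗
order_id=411: ✗
order_id=412: ✓ → 30
app_sum = 159 + 553 + 570 + 365 + 504 + 129 + 30 = 2310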